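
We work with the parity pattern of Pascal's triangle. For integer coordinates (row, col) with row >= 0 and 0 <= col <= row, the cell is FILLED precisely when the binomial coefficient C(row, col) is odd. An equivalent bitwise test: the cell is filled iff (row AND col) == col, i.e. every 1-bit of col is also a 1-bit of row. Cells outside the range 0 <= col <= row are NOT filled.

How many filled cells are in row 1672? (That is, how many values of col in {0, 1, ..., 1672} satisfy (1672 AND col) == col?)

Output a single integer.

1672 in binary = 11010001000
popcount(1672) = number of 1-bits in 11010001000 = 4
A col c satisfies (1672 AND c) == c iff every set bit of c is also set in 1672; each of the 4 set bits of 1672 can independently be on or off in c.
count = 2^4 = 16

Answer: 16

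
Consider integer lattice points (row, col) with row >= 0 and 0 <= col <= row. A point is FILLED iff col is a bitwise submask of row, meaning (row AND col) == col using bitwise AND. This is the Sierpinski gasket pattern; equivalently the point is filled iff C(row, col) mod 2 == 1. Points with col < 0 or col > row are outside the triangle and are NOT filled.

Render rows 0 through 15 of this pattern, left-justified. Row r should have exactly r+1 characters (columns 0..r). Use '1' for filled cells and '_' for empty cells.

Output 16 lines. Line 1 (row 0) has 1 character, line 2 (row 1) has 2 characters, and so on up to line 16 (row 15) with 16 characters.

r0=0: 1
r1=1: 11
r2=10: 1_1
r3=11: 1111
r4=100: 1___1
r5=101: 11__11
r6=110: 1_1_1_1
r7=111: 11111111
r8=1000: 1_______1
r9=1001: 11______11
r10=1010: 1_1_____1_1
r11=1011: 1111____1111
r12=1100: 1___1___1___1
r13=1101: 11__11__11__11
r14=1110: 1_1_1_1_1_1_1_1
r15=1111: 1111111111111111

Answer: 1
11
1_1
1111
1___1
11__11
1_1_1_1
11111111
1_______1
11______11
1_1_____1_1
1111____1111
1___1___1___1
11__11__11__11
1_1_1_1_1_1_1_1
1111111111111111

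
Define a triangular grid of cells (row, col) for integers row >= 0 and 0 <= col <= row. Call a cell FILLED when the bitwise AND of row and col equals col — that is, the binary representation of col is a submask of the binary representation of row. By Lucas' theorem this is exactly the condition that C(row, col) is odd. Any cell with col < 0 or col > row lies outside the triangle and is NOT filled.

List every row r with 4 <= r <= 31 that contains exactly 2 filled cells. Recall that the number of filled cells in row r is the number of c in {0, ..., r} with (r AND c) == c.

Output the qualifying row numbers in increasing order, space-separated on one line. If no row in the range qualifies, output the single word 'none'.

Row r has 2^popcount(r) filled cells, so we need popcount(r) = log2(2) = 1.
Scan r = 4..31 and keep those with exactly 1 one-bits:
r=4=100 popcount=1 -> KEEP
r=5=101 popcount=2 -> skip
r=6=110 popcount=2 -> skip
r=7=111 popcount=3 -> skip
r=8=1000 popcount=1 -> KEEP
r=9=1001 popcount=2 -> skip
r=10=1010 popcount=2 -> skip
r=11=1011 popcount=3 -> skip
r=12=1100 popcount=2 -> skip
r=13=1101 popcount=3 -> skip
r=14=1110 popcount=3 -> skip
r=15=1111 popcount=4 -> skip
r=16=10000 popcount=1 -> KEEP
r=17=10001 popcount=2 -> skip
r=18=10010 popcount=2 -> skip
r=19=10011 popcount=3 -> skip
r=20=10100 popcount=2 -> skip
r=21=10101 popcount=3 -> skip
r=22=10110 popcount=3 -> skip
r=23=10111 popcount=4 -> skip
r=24=11000 popcount=2 -> skip
r=25=11001 popcount=3 -> skip
r=26=11010 popcount=3 -> skip
r=27=11011 popcount=4 -> skip
r=28=11100 popcount=3 -> skip
r=29=11101 popcount=4 -> skip
r=30=11110 popcount=4 -> skip
r=31=11111 popcount=5 -> skip
Kept rows: 4 8 16

Answer: 4 8 16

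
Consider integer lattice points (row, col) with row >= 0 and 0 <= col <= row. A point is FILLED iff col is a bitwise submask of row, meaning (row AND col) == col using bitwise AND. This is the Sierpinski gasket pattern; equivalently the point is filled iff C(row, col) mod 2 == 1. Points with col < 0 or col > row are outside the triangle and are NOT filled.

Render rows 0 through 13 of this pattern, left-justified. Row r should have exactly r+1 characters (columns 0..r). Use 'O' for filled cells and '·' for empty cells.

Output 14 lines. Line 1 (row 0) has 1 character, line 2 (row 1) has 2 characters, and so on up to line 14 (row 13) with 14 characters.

r0=0: O
r1=1: OO
r2=10: O·O
r3=11: OOOO
r4=100: O···O
r5=101: OO··OO
r6=110: O·O·O·O
r7=111: OOOOOOOO
r8=1000: O·······O
r9=1001: OO······OO
r10=1010: O·O·····O·O
r11=1011: OOOO····OOOO
r12=1100: O···O···O···O
r13=1101: OO··OO··OO··OO

Answer: O
OO
O·O
OOOO
O···O
OO··OO
O·O·O·O
OOOOOOOO
O·······O
OO······OO
O·O·····O·O
OOOO····OOOO
O···O···O···O
OO··OO··OO··OO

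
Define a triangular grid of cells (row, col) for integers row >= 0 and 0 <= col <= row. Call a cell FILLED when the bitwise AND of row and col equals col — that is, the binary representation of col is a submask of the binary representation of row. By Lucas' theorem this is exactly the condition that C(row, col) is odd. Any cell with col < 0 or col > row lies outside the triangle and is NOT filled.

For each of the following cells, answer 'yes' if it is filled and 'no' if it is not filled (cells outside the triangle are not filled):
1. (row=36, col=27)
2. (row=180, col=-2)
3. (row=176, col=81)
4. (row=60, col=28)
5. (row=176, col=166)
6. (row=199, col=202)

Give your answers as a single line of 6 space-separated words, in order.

(36,27): row=0b100100, col=0b11011, row AND col = 0b0 = 0; 0 != 27 -> empty
(180,-2): col outside [0, 180] -> not filled
(176,81): row=0b10110000, col=0b1010001, row AND col = 0b10000 = 16; 16 != 81 -> empty
(60,28): row=0b111100, col=0b11100, row AND col = 0b11100 = 28; 28 == 28 -> filled
(176,166): row=0b10110000, col=0b10100110, row AND col = 0b10100000 = 160; 160 != 166 -> empty
(199,202): col outside [0, 199] -> not filled

Answer: no no no yes no no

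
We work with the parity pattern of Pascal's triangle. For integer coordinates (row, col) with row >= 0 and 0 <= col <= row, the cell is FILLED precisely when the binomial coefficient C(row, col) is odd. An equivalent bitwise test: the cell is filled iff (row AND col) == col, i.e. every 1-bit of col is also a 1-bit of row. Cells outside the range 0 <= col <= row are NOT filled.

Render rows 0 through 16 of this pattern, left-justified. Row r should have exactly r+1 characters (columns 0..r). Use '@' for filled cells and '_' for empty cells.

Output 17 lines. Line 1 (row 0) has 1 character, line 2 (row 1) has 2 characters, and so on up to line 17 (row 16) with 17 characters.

Answer: @
@@
@_@
@@@@
@___@
@@__@@
@_@_@_@
@@@@@@@@
@_______@
@@______@@
@_@_____@_@
@@@@____@@@@
@___@___@___@
@@__@@__@@__@@
@_@_@_@_@_@_@_@
@@@@@@@@@@@@@@@@
@_______________@

Derivation:
r0=0: @
r1=1: @@
r2=10: @_@
r3=11: @@@@
r4=100: @___@
r5=101: @@__@@
r6=110: @_@_@_@
r7=111: @@@@@@@@
r8=1000: @_______@
r9=1001: @@______@@
r10=1010: @_@_____@_@
r11=1011: @@@@____@@@@
r12=1100: @___@___@___@
r13=1101: @@__@@__@@__@@
r14=1110: @_@_@_@_@_@_@_@
r15=1111: @@@@@@@@@@@@@@@@
r16=10000: @_______________@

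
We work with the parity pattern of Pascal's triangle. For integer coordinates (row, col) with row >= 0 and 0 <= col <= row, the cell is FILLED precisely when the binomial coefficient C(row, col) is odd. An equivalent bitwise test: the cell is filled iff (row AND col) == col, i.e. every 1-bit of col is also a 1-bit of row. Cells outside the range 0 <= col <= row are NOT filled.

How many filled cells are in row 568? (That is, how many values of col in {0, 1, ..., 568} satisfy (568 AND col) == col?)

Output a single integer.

Answer: 16

Derivation:
568 in binary = 1000111000
popcount(568) = number of 1-bits in 1000111000 = 4
A col c satisfies (568 AND c) == c iff every set bit of c is also set in 568; each of the 4 set bits of 568 can independently be on or off in c.
count = 2^4 = 16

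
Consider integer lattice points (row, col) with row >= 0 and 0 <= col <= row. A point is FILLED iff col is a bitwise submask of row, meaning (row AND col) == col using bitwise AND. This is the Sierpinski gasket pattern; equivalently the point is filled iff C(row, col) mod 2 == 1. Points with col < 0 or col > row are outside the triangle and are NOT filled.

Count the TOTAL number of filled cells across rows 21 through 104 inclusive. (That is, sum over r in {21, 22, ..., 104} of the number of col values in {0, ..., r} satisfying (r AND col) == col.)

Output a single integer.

r21=10101 pc3: +8 =8
r22=10110 pc3: +8 =16
r23=10111 pc4: +16 =32
r24=11000 pc2: +4 =36
r25=11001 pc3: +8 =44
r26=11010 pc3: +8 =52
r27=11011 pc4: +16 =68
r28=11100 pc3: +8 =76
r29=11101 pc4: +16 =92
r30=11110 pc4: +16 =108
r31=11111 pc5: +32 =140
r32=100000 pc1: +2 =142
r33=100001 pc2: +4 =146
r34=100010 pc2: +4 =150
r35=100011 pc3: +8 =158
r36=100100 pc2: +4 =162
r37=100101 pc3: +8 =170
r38=100110 pc3: +8 =178
r39=100111 pc4: +16 =194
r40=101000 pc2: +4 =198
r41=101001 pc3: +8 =206
r42=101010 pc3: +8 =214
r43=101011 pc4: +16 =230
r44=101100 pc3: +8 =238
r45=101101 pc4: +16 =254
r46=101110 pc4: +16 =270
r47=101111 pc5: +32 =302
r48=110000 pc2: +4 =306
r49=110001 pc3: +8 =314
r50=110010 pc3: +8 =322
r51=110011 pc4: +16 =338
r52=110100 pc3: +8 =346
r53=110101 pc4: +16 =362
r54=110110 pc4: +16 =378
r55=110111 pc5: +32 =410
r56=111000 pc3: +8 =418
r57=111001 pc4: +16 =434
r58=111010 pc4: +16 =450
r59=111011 pc5: +32 =482
r60=111100 pc4: +16 =498
r61=111101 pc5: +32 =530
r62=111110 pc5: +32 =562
r63=111111 pc6: +64 =626
r64=1000000 pc1: +2 =628
r65=1000001 pc2: +4 =632
r66=1000010 pc2: +4 =636
r67=1000011 pc3: +8 =644
r68=1000100 pc2: +4 =648
r69=1000101 pc3: +8 =656
r70=1000110 pc3: +8 =664
r71=1000111 pc4: +16 =680
r72=1001000 pc2: +4 =684
r73=1001001 pc3: +8 =692
r74=1001010 pc3: +8 =700
r75=1001011 pc4: +16 =716
r76=1001100 pc3: +8 =724
r77=1001101 pc4: +16 =740
r78=1001110 pc4: +16 =756
r79=1001111 pc5: +32 =788
r80=1010000 pc2: +4 =792
r81=1010001 pc3: +8 =800
r82=1010010 pc3: +8 =808
r83=1010011 pc4: +16 =824
r84=1010100 pc3: +8 =832
r85=1010101 pc4: +16 =848
r86=1010110 pc4: +16 =864
r87=1010111 pc5: +32 =896
r88=1011000 pc3: +8 =904
r89=1011001 pc4: +16 =920
r90=1011010 pc4: +16 =936
r91=1011011 pc5: +32 =968
r92=1011100 pc4: +16 =984
r93=1011101 pc5: +32 =1016
r94=1011110 pc5: +32 =1048
r95=1011111 pc6: +64 =1112
r96=1100000 pc2: +4 =1116
r97=1100001 pc3: +8 =1124
r98=1100010 pc3: +8 =1132
r99=1100011 pc4: +16 =1148
r100=1100100 pc3: +8 =1156
r101=1100101 pc4: +16 =1172
r102=1100110 pc4: +16 =1188
r103=1100111 pc5: +32 =1220
r104=1101000 pc3: +8 =1228

Answer: 1228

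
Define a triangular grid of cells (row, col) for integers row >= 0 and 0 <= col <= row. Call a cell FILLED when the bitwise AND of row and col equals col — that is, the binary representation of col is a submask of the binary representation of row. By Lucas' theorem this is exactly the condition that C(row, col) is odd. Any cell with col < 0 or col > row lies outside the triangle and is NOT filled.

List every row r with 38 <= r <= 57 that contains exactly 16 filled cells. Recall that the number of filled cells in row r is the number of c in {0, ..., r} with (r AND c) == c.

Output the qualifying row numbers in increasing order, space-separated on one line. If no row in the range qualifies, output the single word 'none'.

Answer: 39 43 45 46 51 53 54 57

Derivation:
Row r has 2^popcount(r) filled cells, so we need popcount(r) = log2(16) = 4.
Scan r = 38..57 and keep those with exactly 4 one-bits:
r=38=100110 popcount=3 -> skip
r=39=100111 popcount=4 -> KEEP
r=40=101000 popcount=2 -> skip
r=41=101001 popcount=3 -> skip
r=42=101010 popcount=3 -> skip
r=43=101011 popcount=4 -> KEEP
r=44=101100 popcount=3 -> skip
r=45=101101 popcount=4 -> KEEP
r=46=101110 popcount=4 -> KEEP
r=47=101111 popcount=5 -> skip
r=48=110000 popcount=2 -> skip
r=49=110001 popcount=3 -> skip
r=50=110010 popcount=3 -> skip
r=51=110011 popcount=4 -> KEEP
r=52=110100 popcount=3 -> skip
r=53=110101 popcount=4 -> KEEP
r=54=110110 popcount=4 -> KEEP
r=55=110111 popcount=5 -> skip
r=56=111000 popcount=3 -> skip
r=57=111001 popcount=4 -> KEEP
Kept rows: 39 43 45 46 51 53 54 57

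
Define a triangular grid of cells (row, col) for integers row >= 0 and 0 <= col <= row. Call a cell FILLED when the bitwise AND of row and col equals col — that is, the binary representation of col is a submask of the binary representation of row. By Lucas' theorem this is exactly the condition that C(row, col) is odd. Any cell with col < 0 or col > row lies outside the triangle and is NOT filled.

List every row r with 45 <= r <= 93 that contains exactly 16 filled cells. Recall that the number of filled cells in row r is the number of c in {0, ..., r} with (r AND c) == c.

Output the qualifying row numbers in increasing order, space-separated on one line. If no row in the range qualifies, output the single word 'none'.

Row r has 2^popcount(r) filled cells, so we need popcount(r) = log2(16) = 4.
Scan r = 45..93 and keep those with exactly 4 one-bits:
r=45=101101 popcount=4 -> KEEP
r=46=101110 popcount=4 -> KEEP
r=47=101111 popcount=5 -> skip
r=48=110000 popcount=2 -> skip
r=49=110001 popcount=3 -> skip
r=50=110010 popcount=3 -> skip
r=51=110011 popcount=4 -> KEEP
r=52=110100 popcount=3 -> skip
r=53=110101 popcount=4 -> KEEP
r=54=110110 popcount=4 -> KEEP
r=55=110111 popcount=5 -> skip
r=56=111000 popcount=3 -> skip
r=57=111001 popcount=4 -> KEEP
r=58=111010 popcount=4 -> KEEP
r=59=111011 popcount=5 -> skip
r=60=111100 popcount=4 -> KEEP
r=61=111101 popcount=5 -> skip
r=62=111110 popcount=5 -> skip
r=63=111111 popcount=6 -> skip
r=64=1000000 popcount=1 -> skip
r=65=1000001 popcount=2 -> skip
r=66=1000010 popcount=2 -> skip
r=67=1000011 popcount=3 -> skip
r=68=1000100 popcount=2 -> skip
r=69=1000101 popcount=3 -> skip
r=70=1000110 popcount=3 -> skip
r=71=1000111 popcount=4 -> KEEP
r=72=1001000 popcount=2 -> skip
r=73=1001001 popcount=3 -> skip
r=74=1001010 popcount=3 -> skip
r=75=1001011 popcount=4 -> KEEP
r=76=1001100 popcount=3 -> skip
r=77=1001101 popcount=4 -> KEEP
r=78=1001110 popcount=4 -> KEEP
r=79=1001111 popcount=5 -> skip
r=80=1010000 popcount=2 -> skip
r=81=1010001 popcount=3 -> skip
r=82=1010010 popcount=3 -> skip
r=83=1010011 popcount=4 -> KEEP
r=84=1010100 popcount=3 -> skip
r=85=1010101 popcount=4 -> KEEP
r=86=1010110 popcount=4 -> KEEP
r=87=1010111 popcount=5 -> skip
r=88=1011000 popcount=3 -> skip
r=89=1011001 popcount=4 -> KEEP
r=90=1011010 popcount=4 -> KEEP
r=91=1011011 popcount=5 -> skip
r=92=1011100 popcount=4 -> KEEP
r=93=1011101 popcount=5 -> skip
Kept rows: 45 46 51 53 54 57 58 60 71 75 77 78 83 85 86 89 90 92

Answer: 45 46 51 53 54 57 58 60 71 75 77 78 83 85 86 89 90 92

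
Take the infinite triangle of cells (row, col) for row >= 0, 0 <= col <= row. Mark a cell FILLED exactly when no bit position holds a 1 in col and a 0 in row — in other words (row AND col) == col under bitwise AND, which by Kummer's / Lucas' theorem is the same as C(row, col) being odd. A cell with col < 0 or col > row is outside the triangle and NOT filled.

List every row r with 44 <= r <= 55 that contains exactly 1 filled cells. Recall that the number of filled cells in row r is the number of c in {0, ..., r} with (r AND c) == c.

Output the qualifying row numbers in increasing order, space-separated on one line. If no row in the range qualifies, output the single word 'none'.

Row r has 2^popcount(r) filled cells, so we need popcount(r) = log2(1) = 0.
Scan r = 44..55 and keep those with exactly 0 one-bits:
r=44=101100 popcount=3 -> skip
r=45=101101 popcount=4 -> skip
r=46=101110 popcount=4 -> skip
r=47=101111 popcount=5 -> skip
r=48=110000 popcount=2 -> skip
r=49=110001 popcount=3 -> skip
r=50=110010 popcount=3 -> skip
r=51=110011 popcount=4 -> skip
r=52=110100 popcount=3 -> skip
r=53=110101 popcount=4 -> skip
r=54=110110 popcount=4 -> skip
r=55=110111 popcount=5 -> skip
Kept rows: none

Answer: none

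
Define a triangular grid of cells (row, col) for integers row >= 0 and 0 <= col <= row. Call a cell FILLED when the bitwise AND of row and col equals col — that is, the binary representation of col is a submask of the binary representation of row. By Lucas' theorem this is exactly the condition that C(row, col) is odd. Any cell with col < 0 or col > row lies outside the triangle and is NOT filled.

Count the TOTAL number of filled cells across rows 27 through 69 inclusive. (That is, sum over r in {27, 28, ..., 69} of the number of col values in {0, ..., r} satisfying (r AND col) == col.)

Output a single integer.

r27=11011 pc4: +16 =16
r28=11100 pc3: +8 =24
r29=11101 pc4: +16 =40
r30=11110 pc4: +16 =56
r31=11111 pc5: +32 =88
r32=100000 pc1: +2 =90
r33=100001 pc2: +4 =94
r34=100010 pc2: +4 =98
r35=100011 pc3: +8 =106
r36=100100 pc2: +4 =110
r37=100101 pc3: +8 =118
r38=100110 pc3: +8 =126
r39=100111 pc4: +16 =142
r40=101000 pc2: +4 =146
r41=101001 pc3: +8 =154
r42=101010 pc3: +8 =162
r43=101011 pc4: +16 =178
r44=101100 pc3: +8 =186
r45=101101 pc4: +16 =202
r46=101110 pc4: +16 =218
r47=101111 pc5: +32 =250
r48=110000 pc2: +4 =254
r49=110001 pc3: +8 =262
r50=110010 pc3: +8 =270
r51=110011 pc4: +16 =286
r52=110100 pc3: +8 =294
r53=110101 pc4: +16 =310
r54=110110 pc4: +16 =326
r55=110111 pc5: +32 =358
r56=111000 pc3: +8 =366
r57=111001 pc4: +16 =382
r58=111010 pc4: +16 =398
r59=111011 pc5: +32 =430
r60=111100 pc4: +16 =446
r61=111101 pc5: +32 =478
r62=111110 pc5: +32 =510
r63=111111 pc6: +64 =574
r64=1000000 pc1: +2 =576
r65=1000001 pc2: +4 =580
r66=1000010 pc2: +4 =584
r67=1000011 pc3: +8 =592
r68=1000100 pc2: +4 =596
r69=1000101 pc3: +8 =604

Answer: 604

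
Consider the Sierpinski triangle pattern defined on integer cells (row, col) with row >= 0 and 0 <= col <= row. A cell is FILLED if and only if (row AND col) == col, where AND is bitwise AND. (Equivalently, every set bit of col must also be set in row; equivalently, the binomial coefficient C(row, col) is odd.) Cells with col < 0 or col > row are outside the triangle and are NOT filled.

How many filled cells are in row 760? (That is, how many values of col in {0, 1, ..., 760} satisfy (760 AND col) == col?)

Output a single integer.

760 in binary = 1011111000
popcount(760) = number of 1-bits in 1011111000 = 6
A col c satisfies (760 AND c) == c iff every set bit of c is also set in 760; each of the 6 set bits of 760 can independently be on or off in c.
count = 2^6 = 64

Answer: 64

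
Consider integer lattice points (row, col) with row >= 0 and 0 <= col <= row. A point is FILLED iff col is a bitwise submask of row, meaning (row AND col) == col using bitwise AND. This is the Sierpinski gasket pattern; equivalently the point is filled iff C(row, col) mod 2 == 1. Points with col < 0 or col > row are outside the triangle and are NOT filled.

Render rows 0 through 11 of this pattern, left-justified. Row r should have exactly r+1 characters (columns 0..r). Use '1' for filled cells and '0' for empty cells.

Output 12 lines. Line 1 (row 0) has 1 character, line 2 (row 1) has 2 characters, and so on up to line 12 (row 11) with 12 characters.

r0=0: 1
r1=1: 11
r2=10: 101
r3=11: 1111
r4=100: 10001
r5=101: 110011
r6=110: 1010101
r7=111: 11111111
r8=1000: 100000001
r9=1001: 1100000011
r10=1010: 10100000101
r11=1011: 111100001111

Answer: 1
11
101
1111
10001
110011
1010101
11111111
100000001
1100000011
10100000101
111100001111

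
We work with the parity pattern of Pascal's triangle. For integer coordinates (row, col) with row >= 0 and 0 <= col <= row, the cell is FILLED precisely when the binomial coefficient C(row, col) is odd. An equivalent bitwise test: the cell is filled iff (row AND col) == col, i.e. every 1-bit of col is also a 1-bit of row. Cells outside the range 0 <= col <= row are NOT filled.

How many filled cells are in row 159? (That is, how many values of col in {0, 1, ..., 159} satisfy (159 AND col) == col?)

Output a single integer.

159 in binary = 10011111
popcount(159) = number of 1-bits in 10011111 = 6
A col c satisfies (159 AND c) == c iff every set bit of c is also set in 159; each of the 6 set bits of 159 can independently be on or off in c.
count = 2^6 = 64

Answer: 64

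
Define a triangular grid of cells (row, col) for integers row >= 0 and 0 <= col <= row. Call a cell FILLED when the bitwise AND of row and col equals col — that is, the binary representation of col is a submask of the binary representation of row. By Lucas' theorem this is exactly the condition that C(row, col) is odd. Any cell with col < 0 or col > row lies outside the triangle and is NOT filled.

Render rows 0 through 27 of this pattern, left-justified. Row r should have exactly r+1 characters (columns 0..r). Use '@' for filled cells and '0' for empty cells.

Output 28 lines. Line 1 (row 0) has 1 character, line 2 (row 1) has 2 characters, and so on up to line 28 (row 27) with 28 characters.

Answer: @
@@
@0@
@@@@
@000@
@@00@@
@0@0@0@
@@@@@@@@
@0000000@
@@000000@@
@0@00000@0@
@@@@0000@@@@
@000@000@000@
@@00@@00@@00@@
@0@0@0@0@0@0@0@
@@@@@@@@@@@@@@@@
@000000000000000@
@@00000000000000@@
@0@0000000000000@0@
@@@@000000000000@@@@
@000@00000000000@000@
@@00@@0000000000@@00@@
@0@0@0@000000000@0@0@0@
@@@@@@@@00000000@@@@@@@@
@0000000@0000000@0000000@
@@000000@@000000@@000000@@
@0@00000@0@00000@0@00000@0@
@@@@0000@@@@0000@@@@0000@@@@

Derivation:
r0=0: @
r1=1: @@
r2=10: @0@
r3=11: @@@@
r4=100: @000@
r5=101: @@00@@
r6=110: @0@0@0@
r7=111: @@@@@@@@
r8=1000: @0000000@
r9=1001: @@000000@@
r10=1010: @0@00000@0@
r11=1011: @@@@0000@@@@
r12=1100: @000@000@000@
r13=1101: @@00@@00@@00@@
r14=1110: @0@0@0@0@0@0@0@
r15=1111: @@@@@@@@@@@@@@@@
r16=10000: @000000000000000@
r17=10001: @@00000000000000@@
r18=10010: @0@0000000000000@0@
r19=10011: @@@@000000000000@@@@
r20=10100: @000@00000000000@000@
r21=10101: @@00@@0000000000@@00@@
r22=10110: @0@0@0@000000000@0@0@0@
r23=10111: @@@@@@@@00000000@@@@@@@@
r24=11000: @0000000@0000000@0000000@
r25=11001: @@000000@@000000@@000000@@
r26=11010: @0@00000@0@00000@0@00000@0@
r27=11011: @@@@0000@@@@0000@@@@0000@@@@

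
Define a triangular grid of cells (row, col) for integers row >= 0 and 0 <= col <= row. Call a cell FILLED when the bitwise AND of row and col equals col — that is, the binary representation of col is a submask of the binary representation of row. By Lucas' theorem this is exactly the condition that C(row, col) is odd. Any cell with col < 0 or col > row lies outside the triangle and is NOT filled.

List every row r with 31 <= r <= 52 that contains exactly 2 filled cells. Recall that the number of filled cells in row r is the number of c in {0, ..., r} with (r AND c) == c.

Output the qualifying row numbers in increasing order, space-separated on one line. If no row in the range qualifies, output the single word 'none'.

Answer: 32

Derivation:
Row r has 2^popcount(r) filled cells, so we need popcount(r) = log2(2) = 1.
Scan r = 31..52 and keep those with exactly 1 one-bits:
r=31=11111 popcount=5 -> skip
r=32=100000 popcount=1 -> KEEP
r=33=100001 popcount=2 -> skip
r=34=100010 popcount=2 -> skip
r=35=100011 popcount=3 -> skip
r=36=100100 popcount=2 -> skip
r=37=100101 popcount=3 -> skip
r=38=100110 popcount=3 -> skip
r=39=100111 popcount=4 -> skip
r=40=101000 popcount=2 -> skip
r=41=101001 popcount=3 -> skip
r=42=101010 popcount=3 -> skip
r=43=101011 popcount=4 -> skip
r=44=101100 popcount=3 -> skip
r=45=101101 popcount=4 -> skip
r=46=101110 popcount=4 -> skip
r=47=101111 popcount=5 -> skip
r=48=110000 popcount=2 -> skip
r=49=110001 popcount=3 -> skip
r=50=110010 popcount=3 -> skip
r=51=110011 popcount=4 -> skip
r=52=110100 popcount=3 -> skip
Kept rows: 32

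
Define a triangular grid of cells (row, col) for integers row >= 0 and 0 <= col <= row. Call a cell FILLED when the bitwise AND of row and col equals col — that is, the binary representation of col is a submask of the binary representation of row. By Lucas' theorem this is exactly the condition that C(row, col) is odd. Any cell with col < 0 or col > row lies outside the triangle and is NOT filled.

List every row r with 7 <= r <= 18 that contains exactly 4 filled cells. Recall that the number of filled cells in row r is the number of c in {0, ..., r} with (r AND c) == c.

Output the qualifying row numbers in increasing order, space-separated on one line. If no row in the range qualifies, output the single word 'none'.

Answer: 9 10 12 17 18

Derivation:
Row r has 2^popcount(r) filled cells, so we need popcount(r) = log2(4) = 2.
Scan r = 7..18 and keep those with exactly 2 one-bits:
r=7=111 popcount=3 -> skip
r=8=1000 popcount=1 -> skip
r=9=1001 popcount=2 -> KEEP
r=10=1010 popcount=2 -> KEEP
r=11=1011 popcount=3 -> skip
r=12=1100 popcount=2 -> KEEP
r=13=1101 popcount=3 -> skip
r=14=1110 popcount=3 -> skip
r=15=1111 popcount=4 -> skip
r=16=10000 popcount=1 -> skip
r=17=10001 popcount=2 -> KEEP
r=18=10010 popcount=2 -> KEEP
Kept rows: 9 10 12 17 18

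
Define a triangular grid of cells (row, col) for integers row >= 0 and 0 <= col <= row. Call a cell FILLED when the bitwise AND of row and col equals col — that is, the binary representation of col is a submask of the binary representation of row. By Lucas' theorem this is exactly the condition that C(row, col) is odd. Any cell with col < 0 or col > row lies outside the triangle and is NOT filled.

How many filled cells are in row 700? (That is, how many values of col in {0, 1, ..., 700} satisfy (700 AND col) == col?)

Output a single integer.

Answer: 64

Derivation:
700 in binary = 1010111100
popcount(700) = number of 1-bits in 1010111100 = 6
A col c satisfies (700 AND c) == c iff every set bit of c is also set in 700; each of the 6 set bits of 700 can independently be on or off in c.
count = 2^6 = 64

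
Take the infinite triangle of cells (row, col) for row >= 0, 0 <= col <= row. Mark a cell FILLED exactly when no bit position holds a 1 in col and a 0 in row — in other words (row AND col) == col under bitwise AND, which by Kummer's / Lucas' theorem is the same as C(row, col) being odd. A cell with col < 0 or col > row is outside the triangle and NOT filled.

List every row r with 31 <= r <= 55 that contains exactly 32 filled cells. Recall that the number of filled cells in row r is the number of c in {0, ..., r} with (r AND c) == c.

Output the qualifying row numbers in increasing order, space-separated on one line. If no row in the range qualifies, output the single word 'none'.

Row r has 2^popcount(r) filled cells, so we need popcount(r) = log2(32) = 5.
Scan r = 31..55 and keep those with exactly 5 one-bits:
r=31=11111 popcount=5 -> KEEP
r=32=100000 popcount=1 -> skip
r=33=100001 popcount=2 -> skip
r=34=100010 popcount=2 -> skip
r=35=100011 popcount=3 -> skip
r=36=100100 popcount=2 -> skip
r=37=100101 popcount=3 -> skip
r=38=100110 popcount=3 -> skip
r=39=100111 popcount=4 -> skip
r=40=101000 popcount=2 -> skip
r=41=101001 popcount=3 -> skip
r=42=101010 popcount=3 -> skip
r=43=101011 popcount=4 -> skip
r=44=101100 popcount=3 -> skip
r=45=101101 popcount=4 -> skip
r=46=101110 popcount=4 -> skip
r=47=101111 popcount=5 -> KEEP
r=48=110000 popcount=2 -> skip
r=49=110001 popcount=3 -> skip
r=50=110010 popcount=3 -> skip
r=51=110011 popcount=4 -> skip
r=52=110100 popcount=3 -> skip
r=53=110101 popcount=4 -> skip
r=54=110110 popcount=4 -> skip
r=55=110111 popcount=5 -> KEEP
Kept rows: 31 47 55

Answer: 31 47 55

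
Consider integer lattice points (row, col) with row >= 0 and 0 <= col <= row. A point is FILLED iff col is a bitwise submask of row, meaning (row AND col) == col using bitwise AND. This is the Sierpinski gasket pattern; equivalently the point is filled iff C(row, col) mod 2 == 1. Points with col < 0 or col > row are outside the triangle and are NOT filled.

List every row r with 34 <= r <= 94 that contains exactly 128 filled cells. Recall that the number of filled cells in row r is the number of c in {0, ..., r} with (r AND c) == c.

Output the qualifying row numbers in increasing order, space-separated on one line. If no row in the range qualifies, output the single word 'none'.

Answer: none

Derivation:
Row r has 2^popcount(r) filled cells, so we need popcount(r) = log2(128) = 7.
Scan r = 34..94 and keep those with exactly 7 one-bits:
r=34=100010 popcount=2 -> skip
r=35=100011 popcount=3 -> skip
r=36=100100 popcount=2 -> skip
r=37=100101 popcount=3 -> skip
r=38=100110 popcount=3 -> skip
r=39=100111 popcount=4 -> skip
r=40=101000 popcount=2 -> skip
r=41=101001 popcount=3 -> skip
r=42=101010 popcount=3 -> skip
r=43=101011 popcount=4 -> skip
r=44=101100 popcount=3 -> skip
r=45=101101 popcount=4 -> skip
r=46=101110 popcount=4 -> skip
r=47=101111 popcount=5 -> skip
r=48=110000 popcount=2 -> skip
r=49=110001 popcount=3 -> skip
r=50=110010 popcount=3 -> skip
r=51=110011 popcount=4 -> skip
r=52=110100 popcount=3 -> skip
r=53=110101 popcount=4 -> skip
r=54=110110 popcount=4 -> skip
r=55=110111 popcount=5 -> skip
r=56=111000 popcount=3 -> skip
r=57=111001 popcount=4 -> skip
r=58=111010 popcount=4 -> skip
r=59=111011 popcount=5 -> skip
r=60=111100 popcount=4 -> skip
r=61=111101 popcount=5 -> skip
r=62=111110 popcount=5 -> skip
r=63=111111 popcount=6 -> skip
r=64=1000000 popcount=1 -> skip
r=65=1000001 popcount=2 -> skip
r=66=1000010 popcount=2 -> skip
r=67=1000011 popcount=3 -> skip
r=68=1000100 popcount=2 -> skip
r=69=1000101 popcount=3 -> skip
r=70=1000110 popcount=3 -> skip
r=71=1000111 popcount=4 -> skip
r=72=1001000 popcount=2 -> skip
r=73=1001001 popcount=3 -> skip
r=74=1001010 popcount=3 -> skip
r=75=1001011 popcount=4 -> skip
r=76=1001100 popcount=3 -> skip
r=77=1001101 popcount=4 -> skip
r=78=1001110 popcount=4 -> skip
r=79=1001111 popcount=5 -> skip
r=80=1010000 popcount=2 -> skip
r=81=1010001 popcount=3 -> skip
r=82=1010010 popcount=3 -> skip
r=83=1010011 popcount=4 -> skip
r=84=1010100 popcount=3 -> skip
r=85=1010101 popcount=4 -> skip
r=86=1010110 popcount=4 -> skip
r=87=1010111 popcount=5 -> skip
r=88=1011000 popcount=3 -> skip
r=89=1011001 popcount=4 -> skip
r=90=1011010 popcount=4 -> skip
r=91=1011011 popcount=5 -> skip
r=92=1011100 popcount=4 -> skip
r=93=1011101 popcount=5 -> skip
r=94=1011110 popcount=5 -> skip
Kept rows: none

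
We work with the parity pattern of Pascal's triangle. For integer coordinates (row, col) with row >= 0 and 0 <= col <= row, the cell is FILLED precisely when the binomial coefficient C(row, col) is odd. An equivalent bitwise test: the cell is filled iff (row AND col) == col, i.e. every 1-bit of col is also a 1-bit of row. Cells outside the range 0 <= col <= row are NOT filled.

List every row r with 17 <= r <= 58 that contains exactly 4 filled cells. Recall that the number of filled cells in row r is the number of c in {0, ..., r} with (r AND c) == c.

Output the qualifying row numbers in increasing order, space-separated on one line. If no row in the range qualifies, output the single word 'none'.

Row r has 2^popcount(r) filled cells, so we need popcount(r) = log2(4) = 2.
Scan r = 17..58 and keep those with exactly 2 one-bits:
r=17=10001 popcount=2 -> KEEP
r=18=10010 popcount=2 -> KEEP
r=19=10011 popcount=3 -> skip
r=20=10100 popcount=2 -> KEEP
r=21=10101 popcount=3 -> skip
r=22=10110 popcount=3 -> skip
r=23=10111 popcount=4 -> skip
r=24=11000 popcount=2 -> KEEP
r=25=11001 popcount=3 -> skip
r=26=11010 popcount=3 -> skip
r=27=11011 popcount=4 -> skip
r=28=11100 popcount=3 -> skip
r=29=11101 popcount=4 -> skip
r=30=11110 popcount=4 -> skip
r=31=11111 popcount=5 -> skip
r=32=100000 popcount=1 -> skip
r=33=100001 popcount=2 -> KEEP
r=34=100010 popcount=2 -> KEEP
r=35=100011 popcount=3 -> skip
r=36=100100 popcount=2 -> KEEP
r=37=100101 popcount=3 -> skip
r=38=100110 popcount=3 -> skip
r=39=100111 popcount=4 -> skip
r=40=101000 popcount=2 -> KEEP
r=41=101001 popcount=3 -> skip
r=42=101010 popcount=3 -> skip
r=43=101011 popcount=4 -> skip
r=44=101100 popcount=3 -> skip
r=45=101101 popcount=4 -> skip
r=46=101110 popcount=4 -> skip
r=47=101111 popcount=5 -> skip
r=48=110000 popcount=2 -> KEEP
r=49=110001 popcount=3 -> skip
r=50=110010 popcount=3 -> skip
r=51=110011 popcount=4 -> skip
r=52=110100 popcount=3 -> skip
r=53=110101 popcount=4 -> skip
r=54=110110 popcount=4 -> skip
r=55=110111 popcount=5 -> skip
r=56=111000 popcount=3 -> skip
r=57=111001 popcount=4 -> skip
r=58=111010 popcount=4 -> skip
Kept rows: 17 18 20 24 33 34 36 40 48

Answer: 17 18 20 24 33 34 36 40 48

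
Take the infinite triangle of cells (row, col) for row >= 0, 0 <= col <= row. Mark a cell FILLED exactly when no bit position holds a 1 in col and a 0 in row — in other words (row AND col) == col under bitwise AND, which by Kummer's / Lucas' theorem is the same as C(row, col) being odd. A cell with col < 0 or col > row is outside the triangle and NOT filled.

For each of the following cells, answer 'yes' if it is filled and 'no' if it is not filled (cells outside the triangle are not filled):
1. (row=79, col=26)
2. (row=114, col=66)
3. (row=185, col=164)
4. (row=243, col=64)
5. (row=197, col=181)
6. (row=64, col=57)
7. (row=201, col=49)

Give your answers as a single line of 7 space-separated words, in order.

(79,26): row=0b1001111, col=0b11010, row AND col = 0b1010 = 10; 10 != 26 -> empty
(114,66): row=0b1110010, col=0b1000010, row AND col = 0b1000010 = 66; 66 == 66 -> filled
(185,164): row=0b10111001, col=0b10100100, row AND col = 0b10100000 = 160; 160 != 164 -> empty
(243,64): row=0b11110011, col=0b1000000, row AND col = 0b1000000 = 64; 64 == 64 -> filled
(197,181): row=0b11000101, col=0b10110101, row AND col = 0b10000101 = 133; 133 != 181 -> empty
(64,57): row=0b1000000, col=0b111001, row AND col = 0b0 = 0; 0 != 57 -> empty
(201,49): row=0b11001001, col=0b110001, row AND col = 0b1 = 1; 1 != 49 -> empty

Answer: no yes no yes no no no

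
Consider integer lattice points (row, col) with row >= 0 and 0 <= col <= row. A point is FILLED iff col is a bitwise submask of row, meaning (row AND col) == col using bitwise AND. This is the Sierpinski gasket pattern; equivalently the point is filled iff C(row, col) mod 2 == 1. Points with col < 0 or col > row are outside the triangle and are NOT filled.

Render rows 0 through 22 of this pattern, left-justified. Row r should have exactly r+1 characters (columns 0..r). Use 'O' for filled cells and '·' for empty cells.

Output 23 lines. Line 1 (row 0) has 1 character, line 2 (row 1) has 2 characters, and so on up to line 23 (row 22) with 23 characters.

Answer: O
OO
O·O
OOOO
O···O
OO··OO
O·O·O·O
OOOOOOOO
O·······O
OO······OO
O·O·····O·O
OOOO····OOOO
O···O···O···O
OO··OO··OO··OO
O·O·O·O·O·O·O·O
OOOOOOOOOOOOOOOO
O···············O
OO··············OO
O·O·············O·O
OOOO············OOOO
O···O···········O···O
OO··OO··········OO··OO
O·O·O·O·········O·O·O·O

Derivation:
r0=0: O
r1=1: OO
r2=10: O·O
r3=11: OOOO
r4=100: O···O
r5=101: OO··OO
r6=110: O·O·O·O
r7=111: OOOOOOOO
r8=1000: O·······O
r9=1001: OO······OO
r10=1010: O·O·····O·O
r11=1011: OOOO····OOOO
r12=1100: O···O···O···O
r13=1101: OO··OO··OO··OO
r14=1110: O·O·O·O·O·O·O·O
r15=1111: OOOOOOOOOOOOOOOO
r16=10000: O···············O
r17=10001: OO··············OO
r18=10010: O·O·············O·O
r19=10011: OOOO············OOOO
r20=10100: O···O···········O···O
r21=10101: OO··OO··········OO··OO
r22=10110: O·O·O·O·········O·O·O·O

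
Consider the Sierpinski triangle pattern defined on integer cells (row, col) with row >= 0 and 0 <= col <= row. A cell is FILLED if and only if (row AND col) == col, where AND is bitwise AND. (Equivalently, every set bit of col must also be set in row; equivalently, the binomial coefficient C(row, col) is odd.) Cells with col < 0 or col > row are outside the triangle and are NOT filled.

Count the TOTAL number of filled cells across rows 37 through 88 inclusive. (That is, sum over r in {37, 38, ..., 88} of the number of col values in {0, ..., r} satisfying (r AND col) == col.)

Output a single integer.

r37=100101 pc3: +8 =8
r38=100110 pc3: +8 =16
r39=100111 pc4: +16 =32
r40=101000 pc2: +4 =36
r41=101001 pc3: +8 =44
r42=101010 pc3: +8 =52
r43=101011 pc4: +16 =68
r44=101100 pc3: +8 =76
r45=101101 pc4: +16 =92
r46=101110 pc4: +16 =108
r47=101111 pc5: +32 =140
r48=110000 pc2: +4 =144
r49=110001 pc3: +8 =152
r50=110010 pc3: +8 =160
r51=110011 pc4: +16 =176
r52=110100 pc3: +8 =184
r53=110101 pc4: +16 =200
r54=110110 pc4: +16 =216
r55=110111 pc5: +32 =248
r56=111000 pc3: +8 =256
r57=111001 pc4: +16 =272
r58=111010 pc4: +16 =288
r59=111011 pc5: +32 =320
r60=111100 pc4: +16 =336
r61=111101 pc5: +32 =368
r62=111110 pc5: +32 =400
r63=111111 pc6: +64 =464
r64=1000000 pc1: +2 =466
r65=1000001 pc2: +4 =470
r66=1000010 pc2: +4 =474
r67=1000011 pc3: +8 =482
r68=1000100 pc2: +4 =486
r69=1000101 pc3: +8 =494
r70=1000110 pc3: +8 =502
r71=1000111 pc4: +16 =518
r72=1001000 pc2: +4 =522
r73=1001001 pc3: +8 =530
r74=1001010 pc3: +8 =538
r75=1001011 pc4: +16 =554
r76=1001100 pc3: +8 =562
r77=1001101 pc4: +16 =578
r78=1001110 pc4: +16 =594
r79=1001111 pc5: +32 =626
r80=1010000 pc2: +4 =630
r81=1010001 pc3: +8 =638
r82=1010010 pc3: +8 =646
r83=1010011 pc4: +16 =662
r84=1010100 pc3: +8 =670
r85=1010101 pc4: +16 =686
r86=1010110 pc4: +16 =702
r87=1010111 pc5: +32 =734
r88=1011000 pc3: +8 =742

Answer: 742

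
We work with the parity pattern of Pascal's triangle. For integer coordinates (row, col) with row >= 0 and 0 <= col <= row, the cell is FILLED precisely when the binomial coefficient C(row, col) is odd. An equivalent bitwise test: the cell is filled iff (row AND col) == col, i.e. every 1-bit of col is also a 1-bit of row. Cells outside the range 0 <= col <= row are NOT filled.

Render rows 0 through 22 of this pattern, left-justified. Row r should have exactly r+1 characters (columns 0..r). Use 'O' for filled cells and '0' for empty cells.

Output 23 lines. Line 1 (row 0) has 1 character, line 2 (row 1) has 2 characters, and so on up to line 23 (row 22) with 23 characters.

Answer: O
OO
O0O
OOOO
O000O
OO00OO
O0O0O0O
OOOOOOOO
O0000000O
OO000000OO
O0O00000O0O
OOOO0000OOOO
O000O000O000O
OO00OO00OO00OO
O0O0O0O0O0O0O0O
OOOOOOOOOOOOOOOO
O000000000000000O
OO00000000000000OO
O0O0000000000000O0O
OOOO000000000000OOOO
O000O00000000000O000O
OO00OO0000000000OO00OO
O0O0O0O000000000O0O0O0O

Derivation:
r0=0: O
r1=1: OO
r2=10: O0O
r3=11: OOOO
r4=100: O000O
r5=101: OO00OO
r6=110: O0O0O0O
r7=111: OOOOOOOO
r8=1000: O0000000O
r9=1001: OO000000OO
r10=1010: O0O00000O0O
r11=1011: OOOO0000OOOO
r12=1100: O000O000O000O
r13=1101: OO00OO00OO00OO
r14=1110: O0O0O0O0O0O0O0O
r15=1111: OOOOOOOOOOOOOOOO
r16=10000: O000000000000000O
r17=10001: OO00000000000000OO
r18=10010: O0O0000000000000O0O
r19=10011: OOOO000000000000OOOO
r20=10100: O000O00000000000O000O
r21=10101: OO00OO0000000000OO00OO
r22=10110: O0O0O0O000000000O0O0O0O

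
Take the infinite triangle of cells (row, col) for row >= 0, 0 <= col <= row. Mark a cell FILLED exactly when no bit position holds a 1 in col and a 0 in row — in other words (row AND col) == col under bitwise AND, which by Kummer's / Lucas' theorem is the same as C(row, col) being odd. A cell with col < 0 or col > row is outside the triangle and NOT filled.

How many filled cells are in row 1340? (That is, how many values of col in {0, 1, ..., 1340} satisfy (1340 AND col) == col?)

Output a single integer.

Answer: 64

Derivation:
1340 in binary = 10100111100
popcount(1340) = number of 1-bits in 10100111100 = 6
A col c satisfies (1340 AND c) == c iff every set bit of c is also set in 1340; each of the 6 set bits of 1340 can independently be on or off in c.
count = 2^6 = 64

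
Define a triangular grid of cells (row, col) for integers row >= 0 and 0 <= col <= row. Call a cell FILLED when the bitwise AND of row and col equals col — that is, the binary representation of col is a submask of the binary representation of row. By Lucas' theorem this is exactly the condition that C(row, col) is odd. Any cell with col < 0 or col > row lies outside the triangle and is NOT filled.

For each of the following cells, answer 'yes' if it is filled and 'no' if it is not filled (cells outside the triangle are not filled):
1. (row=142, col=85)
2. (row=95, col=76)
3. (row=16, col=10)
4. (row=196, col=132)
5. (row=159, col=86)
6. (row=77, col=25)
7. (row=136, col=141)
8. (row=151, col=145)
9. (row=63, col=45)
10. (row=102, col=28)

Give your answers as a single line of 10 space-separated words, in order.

(142,85): row=0b10001110, col=0b1010101, row AND col = 0b100 = 4; 4 != 85 -> empty
(95,76): row=0b1011111, col=0b1001100, row AND col = 0b1001100 = 76; 76 == 76 -> filled
(16,10): row=0b10000, col=0b1010, row AND col = 0b0 = 0; 0 != 10 -> empty
(196,132): row=0b11000100, col=0b10000100, row AND col = 0b10000100 = 132; 132 == 132 -> filled
(159,86): row=0b10011111, col=0b1010110, row AND col = 0b10110 = 22; 22 != 86 -> empty
(77,25): row=0b1001101, col=0b11001, row AND col = 0b1001 = 9; 9 != 25 -> empty
(136,141): col outside [0, 136] -> not filled
(151,145): row=0b10010111, col=0b10010001, row AND col = 0b10010001 = 145; 145 == 145 -> filled
(63,45): row=0b111111, col=0b101101, row AND col = 0b101101 = 45; 45 == 45 -> filled
(102,28): row=0b1100110, col=0b11100, row AND col = 0b100 = 4; 4 != 28 -> empty

Answer: no yes no yes no no no yes yes no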